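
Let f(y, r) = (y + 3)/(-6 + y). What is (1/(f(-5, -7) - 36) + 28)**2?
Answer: 121462441/155236 ≈ 782.44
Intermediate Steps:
f(y, r) = (3 + y)/(-6 + y)
(1/(f(-5, -7) - 36) + 28)**2 = (1/((3 - 5)/(-6 - 5) - 36) + 28)**2 = (1/(-2/(-11) - 36) + 28)**2 = (1/(-1/11*(-2) - 36) + 28)**2 = (1/(2/11 - 36) + 28)**2 = (1/(-394/11) + 28)**2 = (-11/394 + 28)**2 = (11021/394)**2 = 121462441/155236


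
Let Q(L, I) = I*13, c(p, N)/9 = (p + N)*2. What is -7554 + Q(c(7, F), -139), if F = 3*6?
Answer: -9361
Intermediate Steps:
F = 18
c(p, N) = 18*N + 18*p (c(p, N) = 9*((p + N)*2) = 9*((N + p)*2) = 9*(2*N + 2*p) = 18*N + 18*p)
Q(L, I) = 13*I
-7554 + Q(c(7, F), -139) = -7554 + 13*(-139) = -7554 - 1807 = -9361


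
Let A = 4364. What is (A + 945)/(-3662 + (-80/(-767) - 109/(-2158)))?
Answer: -675952498/466233453 ≈ -1.4498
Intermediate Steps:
(A + 945)/(-3662 + (-80/(-767) - 109/(-2158))) = (4364 + 945)/(-3662 + (-80/(-767) - 109/(-2158))) = 5309/(-3662 + (-80*(-1/767) - 109*(-1/2158))) = 5309/(-3662 + (80/767 + 109/2158)) = 5309/(-3662 + 19711/127322) = 5309/(-466233453/127322) = 5309*(-127322/466233453) = -675952498/466233453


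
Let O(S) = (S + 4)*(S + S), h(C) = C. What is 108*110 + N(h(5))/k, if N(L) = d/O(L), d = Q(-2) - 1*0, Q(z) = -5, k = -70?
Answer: 14968801/1260 ≈ 11880.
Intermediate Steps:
d = -5 (d = -5 - 1*0 = -5 + 0 = -5)
O(S) = 2*S*(4 + S) (O(S) = (4 + S)*(2*S) = 2*S*(4 + S))
N(L) = -5/(2*L*(4 + L)) (N(L) = -5*1/(2*L*(4 + L)) = -5/(2*L*(4 + L)))
108*110 + N(h(5))/k = 108*110 - 5/2/(5*(4 + 5))/(-70) = 11880 - 5/2*⅕/9*(-1/70) = 11880 - 5/2*⅕*⅑*(-1/70) = 11880 - 1/18*(-1/70) = 11880 + 1/1260 = 14968801/1260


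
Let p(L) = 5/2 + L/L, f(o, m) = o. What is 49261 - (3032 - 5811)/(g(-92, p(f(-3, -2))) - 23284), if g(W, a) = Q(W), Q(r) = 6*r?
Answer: 1174182417/23836 ≈ 49261.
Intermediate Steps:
p(L) = 7/2 (p(L) = 5*(1/2) + 1 = 5/2 + 1 = 7/2)
g(W, a) = 6*W
49261 - (3032 - 5811)/(g(-92, p(f(-3, -2))) - 23284) = 49261 - (3032 - 5811)/(6*(-92) - 23284) = 49261 - (-2779)/(-552 - 23284) = 49261 - (-2779)/(-23836) = 49261 - (-2779)*(-1)/23836 = 49261 - 1*2779/23836 = 49261 - 2779/23836 = 1174182417/23836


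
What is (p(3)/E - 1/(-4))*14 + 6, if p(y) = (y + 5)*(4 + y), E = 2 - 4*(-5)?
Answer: 993/22 ≈ 45.136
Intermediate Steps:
E = 22 (E = 2 + 20 = 22)
p(y) = (4 + y)*(5 + y) (p(y) = (5 + y)*(4 + y) = (4 + y)*(5 + y))
(p(3)/E - 1/(-4))*14 + 6 = ((20 + 3² + 9*3)/22 - 1/(-4))*14 + 6 = ((20 + 9 + 27)*(1/22) - 1*(-¼))*14 + 6 = (56*(1/22) + ¼)*14 + 6 = (28/11 + ¼)*14 + 6 = (123/44)*14 + 6 = 861/22 + 6 = 993/22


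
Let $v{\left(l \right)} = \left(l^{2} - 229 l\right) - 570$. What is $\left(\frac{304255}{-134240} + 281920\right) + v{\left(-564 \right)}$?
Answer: $\frac{19561445645}{26848} \approx 7.286 \cdot 10^{5}$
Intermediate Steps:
$v{\left(l \right)} = -570 + l^{2} - 229 l$
$\left(\frac{304255}{-134240} + 281920\right) + v{\left(-564 \right)} = \left(\frac{304255}{-134240} + 281920\right) - \left(-128586 - 318096\right) = \left(304255 \left(- \frac{1}{134240}\right) + 281920\right) + \left(-570 + 318096 + 129156\right) = \left(- \frac{60851}{26848} + 281920\right) + 446682 = \frac{7568927309}{26848} + 446682 = \frac{19561445645}{26848}$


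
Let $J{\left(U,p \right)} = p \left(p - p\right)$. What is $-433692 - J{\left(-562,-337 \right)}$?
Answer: $-433692$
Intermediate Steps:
$J{\left(U,p \right)} = 0$ ($J{\left(U,p \right)} = p 0 = 0$)
$-433692 - J{\left(-562,-337 \right)} = -433692 - 0 = -433692 + 0 = -433692$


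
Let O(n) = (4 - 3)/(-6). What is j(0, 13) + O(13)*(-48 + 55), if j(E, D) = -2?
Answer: -19/6 ≈ -3.1667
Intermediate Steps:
O(n) = -⅙ (O(n) = 1*(-⅙) = -⅙)
j(0, 13) + O(13)*(-48 + 55) = -2 - (-48 + 55)/6 = -2 - ⅙*7 = -2 - 7/6 = -19/6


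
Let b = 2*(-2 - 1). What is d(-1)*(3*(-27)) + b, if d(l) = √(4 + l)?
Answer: -6 - 81*√3 ≈ -146.30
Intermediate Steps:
b = -6 (b = 2*(-3) = -6)
d(-1)*(3*(-27)) + b = √(4 - 1)*(3*(-27)) - 6 = √3*(-81) - 6 = -81*√3 - 6 = -6 - 81*√3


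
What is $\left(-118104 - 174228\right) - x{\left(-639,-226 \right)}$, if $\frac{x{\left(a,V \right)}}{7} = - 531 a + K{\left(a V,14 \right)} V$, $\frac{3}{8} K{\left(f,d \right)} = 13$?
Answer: $- \frac{7837957}{3} \approx -2.6127 \cdot 10^{6}$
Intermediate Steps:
$K{\left(f,d \right)} = \frac{104}{3}$ ($K{\left(f,d \right)} = \frac{8}{3} \cdot 13 = \frac{104}{3}$)
$x{\left(a,V \right)} = - 3717 a + \frac{728 V}{3}$ ($x{\left(a,V \right)} = 7 \left(- 531 a + \frac{104 V}{3}\right) = - 3717 a + \frac{728 V}{3}$)
$\left(-118104 - 174228\right) - x{\left(-639,-226 \right)} = \left(-118104 - 174228\right) - \left(\left(-3717\right) \left(-639\right) + \frac{728}{3} \left(-226\right)\right) = -292332 - \left(2375163 - \frac{164528}{3}\right) = -292332 - \frac{6960961}{3} = - \frac{7837957}{3}$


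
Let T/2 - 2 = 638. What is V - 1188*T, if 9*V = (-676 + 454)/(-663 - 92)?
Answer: -3444249526/2265 ≈ -1.5206e+6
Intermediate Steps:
T = 1280 (T = 4 + 2*638 = 4 + 1276 = 1280)
V = 74/2265 (V = ((-676 + 454)/(-663 - 92))/9 = (-222/(-755))/9 = (-222*(-1/755))/9 = (1/9)*(222/755) = 74/2265 ≈ 0.032671)
V - 1188*T = 74/2265 - 1188*1280 = 74/2265 - 1520640 = -3444249526/2265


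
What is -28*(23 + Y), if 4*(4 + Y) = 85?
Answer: -1127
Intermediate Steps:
Y = 69/4 (Y = -4 + (1/4)*85 = -4 + 85/4 = 69/4 ≈ 17.250)
-28*(23 + Y) = -28*(23 + 69/4) = -28*161/4 = -1127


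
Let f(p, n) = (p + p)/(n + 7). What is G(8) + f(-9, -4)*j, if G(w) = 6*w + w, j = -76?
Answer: 512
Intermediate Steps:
f(p, n) = 2*p/(7 + n) (f(p, n) = (2*p)/(7 + n) = 2*p/(7 + n))
G(w) = 7*w
G(8) + f(-9, -4)*j = 7*8 + (2*(-9)/(7 - 4))*(-76) = 56 + (2*(-9)/3)*(-76) = 56 + (2*(-9)*(1/3))*(-76) = 56 - 6*(-76) = 56 + 456 = 512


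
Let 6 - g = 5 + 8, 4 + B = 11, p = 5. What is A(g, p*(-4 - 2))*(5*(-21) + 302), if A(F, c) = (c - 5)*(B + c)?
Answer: 158585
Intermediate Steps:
B = 7 (B = -4 + 11 = 7)
g = -7 (g = 6 - (5 + 8) = 6 - 1*13 = 6 - 13 = -7)
A(F, c) = (-5 + c)*(7 + c) (A(F, c) = (c - 5)*(7 + c) = (-5 + c)*(7 + c))
A(g, p*(-4 - 2))*(5*(-21) + 302) = (-35 + (5*(-4 - 2))**2 + 2*(5*(-4 - 2)))*(5*(-21) + 302) = (-35 + (5*(-6))**2 + 2*(5*(-6)))*(-105 + 302) = (-35 + (-30)**2 + 2*(-30))*197 = (-35 + 900 - 60)*197 = 805*197 = 158585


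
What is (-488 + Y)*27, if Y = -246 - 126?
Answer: -23220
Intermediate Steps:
Y = -372
(-488 + Y)*27 = (-488 - 372)*27 = -860*27 = -23220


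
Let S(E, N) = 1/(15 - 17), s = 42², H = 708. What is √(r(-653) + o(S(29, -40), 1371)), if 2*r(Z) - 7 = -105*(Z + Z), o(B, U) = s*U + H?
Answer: √9950882/2 ≈ 1577.3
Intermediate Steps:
s = 1764
S(E, N) = -½ (S(E, N) = 1/(-2) = -½)
o(B, U) = 708 + 1764*U (o(B, U) = 1764*U + 708 = 708 + 1764*U)
r(Z) = 7/2 - 105*Z (r(Z) = 7/2 + (-105*(Z + Z))/2 = 7/2 + (-210*Z)/2 = 7/2 - 105*Z)
√(r(-653) + o(S(29, -40), 1371)) = √((7/2 - 105*(-653)) + (708 + 1764*1371)) = √((7/2 + 68565) + (708 + 2418444)) = √(137137/2 + 2419152) = √(4975441/2) = √9950882/2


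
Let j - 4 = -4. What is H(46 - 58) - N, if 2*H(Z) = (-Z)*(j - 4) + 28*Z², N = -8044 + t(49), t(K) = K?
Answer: 9987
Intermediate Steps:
j = 0 (j = 4 - 4 = 0)
N = -7995 (N = -8044 + 49 = -7995)
H(Z) = 2*Z + 14*Z² (H(Z) = ((-Z)*(0 - 4) + 28*Z²)/2 = (-Z*(-4) + 28*Z²)/2 = (4*Z + 28*Z²)/2 = 2*Z + 14*Z²)
H(46 - 58) - N = 2*(46 - 58)*(1 + 7*(46 - 58)) - 1*(-7995) = 2*(-12)*(1 + 7*(-12)) + 7995 = 2*(-12)*(1 - 84) + 7995 = 2*(-12)*(-83) + 7995 = 1992 + 7995 = 9987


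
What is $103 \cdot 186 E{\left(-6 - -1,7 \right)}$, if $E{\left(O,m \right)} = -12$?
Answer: $-229896$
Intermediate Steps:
$103 \cdot 186 E{\left(-6 - -1,7 \right)} = 103 \cdot 186 \left(-12\right) = 19158 \left(-12\right) = -229896$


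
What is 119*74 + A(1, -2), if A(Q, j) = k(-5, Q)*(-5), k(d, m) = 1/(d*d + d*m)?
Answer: 35223/4 ≈ 8805.8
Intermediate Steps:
k(d, m) = 1/(d² + d*m)
A(Q, j) = 1/(-5 + Q) (A(Q, j) = (1/((-5)*(-5 + Q)))*(-5) = -1/(5*(-5 + Q))*(-5) = 1/(-5 + Q))
119*74 + A(1, -2) = 119*74 + 1/(-5 + 1) = 8806 + 1/(-4) = 8806 - ¼ = 35223/4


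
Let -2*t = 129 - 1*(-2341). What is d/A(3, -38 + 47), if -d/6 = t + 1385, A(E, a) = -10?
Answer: 90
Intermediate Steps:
t = -1235 (t = -(129 - 1*(-2341))/2 = -(129 + 2341)/2 = -½*2470 = -1235)
d = -900 (d = -6*(-1235 + 1385) = -6*150 = -900)
d/A(3, -38 + 47) = -900/(-10) = -900*(-⅒) = 90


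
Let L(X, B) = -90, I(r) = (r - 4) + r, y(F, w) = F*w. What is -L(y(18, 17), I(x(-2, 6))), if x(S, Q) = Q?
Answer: 90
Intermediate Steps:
I(r) = -4 + 2*r (I(r) = (-4 + r) + r = -4 + 2*r)
-L(y(18, 17), I(x(-2, 6))) = -1*(-90) = 90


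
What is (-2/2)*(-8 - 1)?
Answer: 9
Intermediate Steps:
(-2/2)*(-8 - 1) = -2*1/2*(-9) = -1*(-9) = 9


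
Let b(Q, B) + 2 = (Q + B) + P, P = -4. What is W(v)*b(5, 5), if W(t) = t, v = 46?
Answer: 184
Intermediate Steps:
b(Q, B) = -6 + B + Q (b(Q, B) = -2 + ((Q + B) - 4) = -2 + ((B + Q) - 4) = -2 + (-4 + B + Q) = -6 + B + Q)
W(v)*b(5, 5) = 46*(-6 + 5 + 5) = 46*4 = 184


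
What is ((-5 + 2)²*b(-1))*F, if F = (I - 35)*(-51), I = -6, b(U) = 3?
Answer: 56457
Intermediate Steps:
F = 2091 (F = (-6 - 35)*(-51) = -41*(-51) = 2091)
((-5 + 2)²*b(-1))*F = ((-5 + 2)²*3)*2091 = ((-3)²*3)*2091 = (9*3)*2091 = 27*2091 = 56457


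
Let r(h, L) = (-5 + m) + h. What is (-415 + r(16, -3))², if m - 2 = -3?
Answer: 164025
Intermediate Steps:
m = -1 (m = 2 - 3 = -1)
r(h, L) = -6 + h (r(h, L) = (-5 - 1) + h = -6 + h)
(-415 + r(16, -3))² = (-415 + (-6 + 16))² = (-415 + 10)² = (-405)² = 164025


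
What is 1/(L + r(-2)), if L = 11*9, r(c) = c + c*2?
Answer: 1/93 ≈ 0.010753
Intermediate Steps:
r(c) = 3*c (r(c) = c + 2*c = 3*c)
L = 99
1/(L + r(-2)) = 1/(99 + 3*(-2)) = 1/(99 - 6) = 1/93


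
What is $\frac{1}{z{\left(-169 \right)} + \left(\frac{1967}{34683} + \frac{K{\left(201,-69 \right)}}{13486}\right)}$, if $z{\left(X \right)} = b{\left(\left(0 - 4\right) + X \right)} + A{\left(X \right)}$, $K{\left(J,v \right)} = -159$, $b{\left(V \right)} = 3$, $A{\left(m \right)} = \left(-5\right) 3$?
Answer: $- \frac{42521358}{508346081} \approx -0.083646$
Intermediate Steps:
$A{\left(m \right)} = -15$
$z{\left(X \right)} = -12$ ($z{\left(X \right)} = 3 - 15 = -12$)
$\frac{1}{z{\left(-169 \right)} + \left(\frac{1967}{34683} + \frac{K{\left(201,-69 \right)}}{13486}\right)} = \frac{1}{-12 + \left(\frac{1967}{34683} - \frac{159}{13486}\right)} = \frac{1}{-12 + \frac{1910215}{42521358}} = \frac{1}{- \frac{508346081}{42521358}} = - \frac{42521358}{508346081}$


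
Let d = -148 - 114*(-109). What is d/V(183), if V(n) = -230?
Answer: -6139/115 ≈ -53.383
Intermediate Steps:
d = 12278 (d = -148 + 12426 = 12278)
d/V(183) = 12278/(-230) = 12278*(-1/230) = -6139/115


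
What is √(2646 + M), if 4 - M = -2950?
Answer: 20*√14 ≈ 74.833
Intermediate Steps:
M = 2954 (M = 4 - 1*(-2950) = 4 + 2950 = 2954)
√(2646 + M) = √(2646 + 2954) = √5600 = 20*√14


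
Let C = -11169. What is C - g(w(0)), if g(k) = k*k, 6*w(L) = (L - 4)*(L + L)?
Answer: -11169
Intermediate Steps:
w(L) = L*(-4 + L)/3 (w(L) = ((L - 4)*(L + L))/6 = ((-4 + L)*(2*L))/6 = (2*L*(-4 + L))/6 = L*(-4 + L)/3)
g(k) = k**2
C - g(w(0)) = -11169 - ((1/3)*0*(-4 + 0))**2 = -11169 - ((1/3)*0*(-4))**2 = -11169 - 1*0**2 = -11169 - 1*0 = -11169 + 0 = -11169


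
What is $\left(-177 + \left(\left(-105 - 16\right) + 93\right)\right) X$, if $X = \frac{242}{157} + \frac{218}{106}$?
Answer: $- \frac{6137495}{8321} \approx -737.59$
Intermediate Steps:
$X = \frac{29939}{8321}$ ($X = 242 \cdot \frac{1}{157} + 218 \cdot \frac{1}{106} = \frac{242}{157} + \frac{109}{53} = \frac{29939}{8321} \approx 3.598$)
$\left(-177 + \left(\left(-105 - 16\right) + 93\right)\right) X = \left(-177 + \left(\left(-105 - 16\right) + 93\right)\right) \frac{29939}{8321} = \left(-177 + \left(-121 + 93\right)\right) \frac{29939}{8321} = \left(-177 - 28\right) \frac{29939}{8321} = \left(-205\right) \frac{29939}{8321} = - \frac{6137495}{8321}$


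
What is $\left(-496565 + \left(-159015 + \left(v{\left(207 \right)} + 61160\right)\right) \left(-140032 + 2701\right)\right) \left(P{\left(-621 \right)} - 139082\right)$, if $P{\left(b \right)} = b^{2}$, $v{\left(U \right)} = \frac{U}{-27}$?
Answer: $3313526448958849$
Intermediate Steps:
$v{\left(U \right)} = - \frac{U}{27}$ ($v{\left(U \right)} = U \left(- \frac{1}{27}\right) = - \frac{U}{27}$)
$\left(-496565 + \left(-159015 + \left(v{\left(207 \right)} + 61160\right)\right) \left(-140032 + 2701\right)\right) \left(P{\left(-621 \right)} - 139082\right) = \left(-496565 + \left(-159015 + \left(\left(- \frac{1}{27}\right) 207 + 61160\right)\right) \left(-140032 + 2701\right)\right) \left(\left(-621\right)^{2} - 139082\right) = \left(-496565 + \left(-159015 + \left(- \frac{23}{3} + 61160\right)\right) \left(-137331\right)\right) \left(385641 - 139082\right) = \left(-496565 + \left(-159015 + \frac{183457}{3}\right) \left(-137331\right)\right) 246559 = \left(-496565 - -13439577876\right) 246559 = \left(-496565 + 13439577876\right) 246559 = 13439081311 \cdot 246559 = 3313526448958849$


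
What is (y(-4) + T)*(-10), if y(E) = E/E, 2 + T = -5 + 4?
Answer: 20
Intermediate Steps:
T = -3 (T = -2 + (-5 + 4) = -2 - 1 = -3)
y(E) = 1
(y(-4) + T)*(-10) = (1 - 3)*(-10) = -2*(-10) = 20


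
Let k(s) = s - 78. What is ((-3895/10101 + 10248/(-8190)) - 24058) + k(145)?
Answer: -403916042/16835 ≈ -23993.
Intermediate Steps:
k(s) = -78 + s
((-3895/10101 + 10248/(-8190)) - 24058) + k(145) = ((-3895/10101 + 10248/(-8190)) - 24058) + (-78 + 145) = ((-3895*1/10101 + 10248*(-1/8190)) - 24058) + 67 = ((-3895/10101 - 244/195) - 24058) + 67 = (-27557/16835 - 24058) + 67 = -405043987/16835 + 67 = -403916042/16835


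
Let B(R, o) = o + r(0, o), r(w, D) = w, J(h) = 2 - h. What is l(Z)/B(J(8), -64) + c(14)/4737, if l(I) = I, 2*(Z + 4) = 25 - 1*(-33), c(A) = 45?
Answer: -38515/101056 ≈ -0.38113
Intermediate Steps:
Z = 25 (Z = -4 + (25 - 1*(-33))/2 = -4 + (25 + 33)/2 = -4 + (½)*58 = -4 + 29 = 25)
B(R, o) = o (B(R, o) = o + 0 = o)
l(Z)/B(J(8), -64) + c(14)/4737 = 25/(-64) + 45/4737 = 25*(-1/64) + 45*(1/4737) = -25/64 + 15/1579 = -38515/101056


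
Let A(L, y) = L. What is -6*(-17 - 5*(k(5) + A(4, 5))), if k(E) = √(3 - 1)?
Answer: 222 + 30*√2 ≈ 264.43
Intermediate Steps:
k(E) = √2
-6*(-17 - 5*(k(5) + A(4, 5))) = -6*(-17 - 5*(√2 + 4)) = -6*(-17 - 5*(4 + √2)) = -6*(-17 + (-20 - 5*√2)) = -6*(-37 - 5*√2) = 222 + 30*√2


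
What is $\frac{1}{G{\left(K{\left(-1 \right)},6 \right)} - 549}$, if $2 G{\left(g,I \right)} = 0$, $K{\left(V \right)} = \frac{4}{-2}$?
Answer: $- \frac{1}{549} \approx -0.0018215$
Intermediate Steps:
$K{\left(V \right)} = -2$ ($K{\left(V \right)} = 4 \left(- \frac{1}{2}\right) = -2$)
$G{\left(g,I \right)} = 0$ ($G{\left(g,I \right)} = \frac{1}{2} \cdot 0 = 0$)
$\frac{1}{G{\left(K{\left(-1 \right)},6 \right)} - 549} = \frac{1}{0 - 549} = \frac{1}{-549} = - \frac{1}{549}$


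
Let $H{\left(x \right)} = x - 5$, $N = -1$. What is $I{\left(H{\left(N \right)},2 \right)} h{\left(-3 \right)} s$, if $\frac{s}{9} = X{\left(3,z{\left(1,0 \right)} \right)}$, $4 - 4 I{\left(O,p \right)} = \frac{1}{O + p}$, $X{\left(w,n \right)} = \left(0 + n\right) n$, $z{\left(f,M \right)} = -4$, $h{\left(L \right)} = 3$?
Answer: $459$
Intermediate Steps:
$H{\left(x \right)} = -5 + x$ ($H{\left(x \right)} = x - 5 = -5 + x$)
$X{\left(w,n \right)} = n^{2}$ ($X{\left(w,n \right)} = n n = n^{2}$)
$I{\left(O,p \right)} = 1 - \frac{1}{4 \left(O + p\right)}$
$s = 144$ ($s = 9 \left(-4\right)^{2} = 9 \cdot 16 = 144$)
$I{\left(H{\left(N \right)},2 \right)} h{\left(-3 \right)} s = \frac{- \frac{1}{4} - 6 + 2}{\left(-5 - 1\right) + 2} \cdot 3 \cdot 144 = \frac{- \frac{1}{4} - 6 + 2}{-6 + 2} \cdot 3 \cdot 144 = \frac{1}{-4} \left(- \frac{17}{4}\right) 3 \cdot 144 = \left(- \frac{1}{4}\right) \left(- \frac{17}{4}\right) 3 \cdot 144 = \frac{17}{16} \cdot 3 \cdot 144 = \frac{51}{16} \cdot 144 = 459$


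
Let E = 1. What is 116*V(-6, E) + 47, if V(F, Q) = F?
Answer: -649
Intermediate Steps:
116*V(-6, E) + 47 = 116*(-6) + 47 = -696 + 47 = -649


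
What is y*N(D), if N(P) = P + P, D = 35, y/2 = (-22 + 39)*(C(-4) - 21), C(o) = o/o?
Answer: -47600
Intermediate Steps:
C(o) = 1
y = -680 (y = 2*((-22 + 39)*(1 - 21)) = 2*(17*(-20)) = 2*(-340) = -680)
N(P) = 2*P
y*N(D) = -1360*35 = -680*70 = -47600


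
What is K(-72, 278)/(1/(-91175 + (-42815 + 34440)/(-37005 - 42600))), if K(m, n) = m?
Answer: 11612764000/1769 ≈ 6.5646e+6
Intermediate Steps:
K(-72, 278)/(1/(-91175 + (-42815 + 34440)/(-37005 - 42600))) = -(-6564600 + 72*(-42815 + 34440)/(-37005 - 42600)) = -72/(1/(-91175 - 8375/(-79605))) = -72/(1/(-91175 - 8375*(-1/79605))) = -72/(1/(-91175 + 1675/15921)) = -72/(1/(-1451595500/15921)) = -72/(-15921/1451595500) = -72*(-1451595500/15921) = 11612764000/1769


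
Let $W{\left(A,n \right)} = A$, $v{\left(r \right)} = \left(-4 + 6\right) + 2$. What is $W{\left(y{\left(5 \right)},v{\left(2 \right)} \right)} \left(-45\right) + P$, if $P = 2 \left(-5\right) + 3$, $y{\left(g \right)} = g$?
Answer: $-232$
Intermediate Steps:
$v{\left(r \right)} = 4$ ($v{\left(r \right)} = 2 + 2 = 4$)
$P = -7$ ($P = -10 + 3 = -7$)
$W{\left(y{\left(5 \right)},v{\left(2 \right)} \right)} \left(-45\right) + P = 5 \left(-45\right) - 7 = -225 - 7 = -232$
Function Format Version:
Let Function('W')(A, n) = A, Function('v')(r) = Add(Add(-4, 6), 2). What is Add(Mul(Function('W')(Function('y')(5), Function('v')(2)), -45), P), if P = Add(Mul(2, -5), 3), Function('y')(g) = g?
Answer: -232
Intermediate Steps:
Function('v')(r) = 4 (Function('v')(r) = Add(2, 2) = 4)
P = -7 (P = Add(-10, 3) = -7)
Add(Mul(Function('W')(Function('y')(5), Function('v')(2)), -45), P) = Add(Mul(5, -45), -7) = Add(-225, -7) = -232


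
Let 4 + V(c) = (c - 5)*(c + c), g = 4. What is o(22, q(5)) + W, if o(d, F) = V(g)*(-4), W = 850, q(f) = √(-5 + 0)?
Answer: 898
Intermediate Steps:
V(c) = -4 + 2*c*(-5 + c) (V(c) = -4 + (c - 5)*(c + c) = -4 + (-5 + c)*(2*c) = -4 + 2*c*(-5 + c))
q(f) = I*√5 (q(f) = √(-5) = I*√5)
o(d, F) = 48 (o(d, F) = (-4 - 10*4 + 2*4²)*(-4) = (-4 - 40 + 2*16)*(-4) = (-4 - 40 + 32)*(-4) = -12*(-4) = 48)
o(22, q(5)) + W = 48 + 850 = 898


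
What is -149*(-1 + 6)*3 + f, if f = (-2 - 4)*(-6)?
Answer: -2199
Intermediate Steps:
f = 36 (f = -6*(-6) = 36)
-149*(-1 + 6)*3 + f = -149*(-1 + 6)*3 + 36 = -745*3 + 36 = -149*15 + 36 = -2235 + 36 = -2199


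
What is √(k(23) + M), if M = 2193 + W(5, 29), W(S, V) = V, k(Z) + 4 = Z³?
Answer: √14385 ≈ 119.94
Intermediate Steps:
k(Z) = -4 + Z³
M = 2222 (M = 2193 + 29 = 2222)
√(k(23) + M) = √((-4 + 23³) + 2222) = √((-4 + 12167) + 2222) = √(12163 + 2222) = √14385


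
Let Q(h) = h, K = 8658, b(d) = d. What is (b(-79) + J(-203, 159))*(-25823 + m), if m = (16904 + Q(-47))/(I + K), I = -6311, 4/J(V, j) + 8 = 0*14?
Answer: 4816883058/2347 ≈ 2.0524e+6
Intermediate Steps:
J(V, j) = -½ (J(V, j) = 4/(-8 + 0*14) = 4/(-8 + 0) = 4/(-8) = 4*(-⅛) = -½)
m = 16857/2347 (m = (16904 - 47)/(-6311 + 8658) = 16857/2347 ≈ 7.1824)
(b(-79) + J(-203, 159))*(-25823 + m) = (-79 - ½)*(-25823 + 16857/2347) = -159/2*(-60589724/2347) = 4816883058/2347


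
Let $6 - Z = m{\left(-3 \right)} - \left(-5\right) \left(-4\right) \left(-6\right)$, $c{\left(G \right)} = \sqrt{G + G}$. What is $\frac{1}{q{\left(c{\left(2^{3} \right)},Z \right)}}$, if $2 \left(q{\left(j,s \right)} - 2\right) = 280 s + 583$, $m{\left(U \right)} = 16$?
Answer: $- \frac{2}{35813} \approx -5.5846 \cdot 10^{-5}$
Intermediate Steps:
$c{\left(G \right)} = \sqrt{2} \sqrt{G}$ ($c{\left(G \right)} = \sqrt{2 G} = \sqrt{2} \sqrt{G}$)
$Z = -130$ ($Z = 6 - \left(16 - \left(-5\right) \left(-4\right) \left(-6\right)\right) = 6 - \left(16 - 20 \left(-6\right)\right) = 6 - \left(16 - -120\right) = 6 - \left(16 + 120\right) = 6 - 136 = -130$)
$q{\left(j,s \right)} = \frac{587}{2} + 140 s$ ($q{\left(j,s \right)} = 2 + \frac{280 s + 583}{2} = 2 + \frac{583 + 280 s}{2} = 2 + \left(\frac{583}{2} + 140 s\right) = \frac{587}{2} + 140 s$)
$\frac{1}{q{\left(c{\left(2^{3} \right)},Z \right)}} = \frac{1}{\frac{587}{2} + 140 \left(-130\right)} = \frac{1}{\frac{587}{2} - 18200} = \frac{1}{- \frac{35813}{2}} = - \frac{2}{35813}$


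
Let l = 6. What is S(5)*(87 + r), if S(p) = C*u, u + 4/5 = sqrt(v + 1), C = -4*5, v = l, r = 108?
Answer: 3120 - 3900*sqrt(7) ≈ -7198.4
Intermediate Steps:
v = 6
C = -20
u = -4/5 + sqrt(7) (u = -4/5 + sqrt(6 + 1) = -4/5 + sqrt(7) ≈ 1.8458)
S(p) = 16 - 20*sqrt(7) (S(p) = -20*(-4/5 + sqrt(7)) = 16 - 20*sqrt(7))
S(5)*(87 + r) = (16 - 20*sqrt(7))*(87 + 108) = (16 - 20*sqrt(7))*195 = 3120 - 3900*sqrt(7)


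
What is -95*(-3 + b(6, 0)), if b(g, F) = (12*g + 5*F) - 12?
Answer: -5415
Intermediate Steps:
b(g, F) = -12 + 5*F + 12*g (b(g, F) = (5*F + 12*g) - 12 = -12 + 5*F + 12*g)
-95*(-3 + b(6, 0)) = -95*(-3 + (-12 + 5*0 + 12*6)) = -95*(-3 + (-12 + 0 + 72)) = -95*(-3 + 60) = -95*57 = -5415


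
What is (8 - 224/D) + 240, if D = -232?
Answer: 7220/29 ≈ 248.97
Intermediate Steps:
(8 - 224/D) + 240 = (8 - 224/(-232)) + 240 = (8 - 224*(-1/232)) + 240 = (8 + 28/29) + 240 = 260/29 + 240 = 7220/29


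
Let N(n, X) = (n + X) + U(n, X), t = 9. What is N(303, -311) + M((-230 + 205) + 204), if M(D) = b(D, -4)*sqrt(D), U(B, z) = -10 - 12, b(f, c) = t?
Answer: -30 + 9*sqrt(179) ≈ 90.412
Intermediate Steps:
b(f, c) = 9
U(B, z) = -22
N(n, X) = -22 + X + n (N(n, X) = (n + X) - 22 = (X + n) - 22 = -22 + X + n)
M(D) = 9*sqrt(D)
N(303, -311) + M((-230 + 205) + 204) = (-22 - 311 + 303) + 9*sqrt((-230 + 205) + 204) = -30 + 9*sqrt(-25 + 204) = -30 + 9*sqrt(179)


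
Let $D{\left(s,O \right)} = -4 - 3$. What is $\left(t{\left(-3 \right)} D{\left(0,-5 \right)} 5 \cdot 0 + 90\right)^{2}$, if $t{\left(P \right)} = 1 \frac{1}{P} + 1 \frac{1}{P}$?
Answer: $8100$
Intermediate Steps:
$D{\left(s,O \right)} = -7$ ($D{\left(s,O \right)} = -4 - 3 = -7$)
$t{\left(P \right)} = \frac{2}{P}$ ($t{\left(P \right)} = \frac{1}{P} + \frac{1}{P} = \frac{2}{P}$)
$\left(t{\left(-3 \right)} D{\left(0,-5 \right)} 5 \cdot 0 + 90\right)^{2} = \left(\frac{2}{-3} \left(-7\right) 5 \cdot 0 + 90\right)^{2} = \left(2 \left(- \frac{1}{3}\right) \left(\left(-35\right) 0\right) + 90\right)^{2} = \left(\left(- \frac{2}{3}\right) 0 + 90\right)^{2} = \left(0 + 90\right)^{2} = 90^{2} = 8100$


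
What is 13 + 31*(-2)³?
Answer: -235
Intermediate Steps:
13 + 31*(-2)³ = 13 + 31*(-8) = 13 - 248 = -235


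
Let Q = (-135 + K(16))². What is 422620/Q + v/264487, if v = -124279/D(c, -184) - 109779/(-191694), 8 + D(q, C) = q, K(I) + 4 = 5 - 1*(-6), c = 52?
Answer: 228294832310605/8854127620096 ≈ 25.784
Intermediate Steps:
K(I) = 7 (K(I) = -4 + (5 - 1*(-6)) = -4 + (5 + 6) = -4 + 11 = 7)
Q = 16384 (Q = (-135 + 7)² = (-128)² = 16384)
D(q, C) = -8 + q
v = -92320575/32692 (v = -124279/(-8 + 52) - 109779/(-191694) = -124279/44 - 109779*(-1/191694) = -124279*1/44 + 851/1486 = -124279/44 + 851/1486 = -92320575/32692 ≈ -2823.9)
422620/Q + v/264487 = 422620/16384 - 92320575/32692/264487 = 422620*(1/16384) - 92320575/32692*1/264487 = 105655/4096 - 92320575/8646609004 = 228294832310605/8854127620096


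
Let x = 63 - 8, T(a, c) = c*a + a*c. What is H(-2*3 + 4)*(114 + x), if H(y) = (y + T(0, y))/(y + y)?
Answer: 169/2 ≈ 84.500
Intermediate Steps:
T(a, c) = 2*a*c (T(a, c) = a*c + a*c = 2*a*c)
x = 55
H(y) = ½ (H(y) = (y + 2*0*y)/(y + y) = (y + 0)/((2*y)) = y*(1/(2*y)) = ½)
H(-2*3 + 4)*(114 + x) = (114 + 55)/2 = (½)*169 = 169/2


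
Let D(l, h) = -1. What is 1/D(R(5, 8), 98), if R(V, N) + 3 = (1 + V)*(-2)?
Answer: -1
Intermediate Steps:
R(V, N) = -5 - 2*V (R(V, N) = -3 + (1 + V)*(-2) = -3 + (-2 - 2*V) = -5 - 2*V)
1/D(R(5, 8), 98) = 1/(-1) = -1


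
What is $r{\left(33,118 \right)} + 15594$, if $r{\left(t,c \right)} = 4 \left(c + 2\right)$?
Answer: $16074$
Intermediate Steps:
$r{\left(t,c \right)} = 8 + 4 c$ ($r{\left(t,c \right)} = 4 \left(2 + c\right) = 8 + 4 c$)
$r{\left(33,118 \right)} + 15594 = \left(8 + 4 \cdot 118\right) + 15594 = \left(8 + 472\right) + 15594 = 480 + 15594 = 16074$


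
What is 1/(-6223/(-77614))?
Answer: 77614/6223 ≈ 12.472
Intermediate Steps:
1/(-6223/(-77614)) = 1/(-6223*(-1/77614)) = 1/(6223/77614) = 77614/6223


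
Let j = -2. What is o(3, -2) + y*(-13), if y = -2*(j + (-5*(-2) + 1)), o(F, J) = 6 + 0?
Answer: 240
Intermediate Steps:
o(F, J) = 6
y = -18 (y = -2*(-2 + (-5*(-2) + 1)) = -2*(-2 + (10 + 1)) = -2*(-2 + 11) = -2*9 = -18)
o(3, -2) + y*(-13) = 6 - 18*(-13) = 6 + 234 = 240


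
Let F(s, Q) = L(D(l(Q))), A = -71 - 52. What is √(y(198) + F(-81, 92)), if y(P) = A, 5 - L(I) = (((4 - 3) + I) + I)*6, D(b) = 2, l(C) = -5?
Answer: 2*I*√37 ≈ 12.166*I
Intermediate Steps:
A = -123
L(I) = -1 - 12*I (L(I) = 5 - (((4 - 3) + I) + I)*6 = 5 - ((1 + I) + I)*6 = 5 - (1 + 2*I)*6 = 5 - (6 + 12*I) = 5 + (-6 - 12*I) = -1 - 12*I)
F(s, Q) = -25 (F(s, Q) = -1 - 12*2 = -1 - 24 = -25)
y(P) = -123
√(y(198) + F(-81, 92)) = √(-123 - 25) = √(-148) = 2*I*√37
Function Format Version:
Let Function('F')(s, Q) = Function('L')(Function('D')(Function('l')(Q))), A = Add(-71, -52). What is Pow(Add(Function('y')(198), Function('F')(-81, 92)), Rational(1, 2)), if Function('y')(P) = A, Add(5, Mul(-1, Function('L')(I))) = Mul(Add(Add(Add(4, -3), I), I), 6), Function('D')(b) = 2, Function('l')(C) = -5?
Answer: Mul(2, I, Pow(37, Rational(1, 2))) ≈ Mul(12.166, I)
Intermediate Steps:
A = -123
Function('L')(I) = Add(-1, Mul(-12, I)) (Function('L')(I) = Add(5, Mul(-1, Mul(Add(Add(Add(4, -3), I), I), 6))) = Add(5, Mul(-1, Mul(Add(Add(1, I), I), 6))) = Add(5, Mul(-1, Mul(Add(1, Mul(2, I)), 6))) = Add(5, Mul(-1, Add(6, Mul(12, I)))) = Add(5, Add(-6, Mul(-12, I))) = Add(-1, Mul(-12, I)))
Function('F')(s, Q) = -25 (Function('F')(s, Q) = Add(-1, Mul(-12, 2)) = Add(-1, -24) = -25)
Function('y')(P) = -123
Pow(Add(Function('y')(198), Function('F')(-81, 92)), Rational(1, 2)) = Pow(Add(-123, -25), Rational(1, 2)) = Pow(-148, Rational(1, 2)) = Mul(2, I, Pow(37, Rational(1, 2)))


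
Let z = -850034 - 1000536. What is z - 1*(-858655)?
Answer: -991915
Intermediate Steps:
z = -1850570
z - 1*(-858655) = -1850570 - 1*(-858655) = -1850570 + 858655 = -991915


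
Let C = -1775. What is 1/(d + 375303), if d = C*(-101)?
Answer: 1/554578 ≈ 1.8032e-6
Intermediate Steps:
d = 179275 (d = -1775*(-101) = 179275)
1/(d + 375303) = 1/(179275 + 375303) = 1/554578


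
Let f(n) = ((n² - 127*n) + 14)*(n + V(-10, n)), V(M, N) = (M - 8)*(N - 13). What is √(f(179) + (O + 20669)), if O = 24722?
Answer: I*√26140107 ≈ 5112.7*I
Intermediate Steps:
V(M, N) = (-13 + N)*(-8 + M) (V(M, N) = (-8 + M)*(-13 + N) = (-13 + N)*(-8 + M))
f(n) = (234 - 17*n)*(14 + n² - 127*n) (f(n) = ((n² - 127*n) + 14)*(n + (104 - 13*(-10) - 8*n - 10*n)) = (14 + n² - 127*n)*(n + (104 + 130 - 8*n - 10*n)) = (14 + n² - 127*n)*(n + (234 - 18*n)) = (14 + n² - 127*n)*(234 - 17*n) = (234 - 17*n)*(14 + n² - 127*n))
√(f(179) + (O + 20669)) = √((3276 - 29956*179 - 17*179³ + 2393*179²) + (24722 + 20669)) = √((3276 - 5362124 - 17*5735339 + 2393*32041) + 45391) = √((3276 - 5362124 - 97500763 + 76674113) + 45391) = √(-26185498 + 45391) = √(-26140107) = I*√26140107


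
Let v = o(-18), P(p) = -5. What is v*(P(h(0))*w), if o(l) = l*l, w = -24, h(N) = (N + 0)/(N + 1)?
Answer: 38880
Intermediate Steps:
h(N) = N/(1 + N)
o(l) = l²
v = 324 (v = (-18)² = 324)
v*(P(h(0))*w) = 324*(-5*(-24)) = 324*120 = 38880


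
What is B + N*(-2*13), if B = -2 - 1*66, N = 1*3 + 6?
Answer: -302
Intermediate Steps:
N = 9 (N = 3 + 6 = 9)
B = -68 (B = -2 - 66 = -68)
B + N*(-2*13) = -68 + 9*(-2*13) = -68 + 9*(-26) = -68 - 234 = -302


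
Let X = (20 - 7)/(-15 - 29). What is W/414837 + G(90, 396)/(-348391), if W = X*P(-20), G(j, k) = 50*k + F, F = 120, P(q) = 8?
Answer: -90908141606/1589780249937 ≈ -0.057183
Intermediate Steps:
X = -13/44 (X = 13/(-44) = 13*(-1/44) = -13/44 ≈ -0.29545)
G(j, k) = 120 + 50*k (G(j, k) = 50*k + 120 = 120 + 50*k)
W = -26/11 (W = -13/44*8 = -26/11 ≈ -2.3636)
W/414837 + G(90, 396)/(-348391) = -26/11/414837 + (120 + 50*396)/(-348391) = -26/11*1/414837 + (120 + 19800)*(-1/348391) = -26/4563207 + 19920*(-1/348391) = -26/4563207 - 19920/348391 = -90908141606/1589780249937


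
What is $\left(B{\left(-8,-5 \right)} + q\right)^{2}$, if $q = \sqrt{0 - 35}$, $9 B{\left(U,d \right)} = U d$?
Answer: $- \frac{1235}{81} + \frac{80 i \sqrt{35}}{9} \approx -15.247 + 52.587 i$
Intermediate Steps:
$B{\left(U,d \right)} = \frac{U d}{9}$
$q = i \sqrt{35}$ ($q = \sqrt{-35} = i \sqrt{35} \approx 5.9161 i$)
$\left(B{\left(-8,-5 \right)} + q\right)^{2} = \left(\frac{1}{9} \left(-8\right) \left(-5\right) + i \sqrt{35}\right)^{2} = \left(\frac{40}{9} + i \sqrt{35}\right)^{2}$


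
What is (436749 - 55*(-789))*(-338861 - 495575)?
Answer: -400649438784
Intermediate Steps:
(436749 - 55*(-789))*(-338861 - 495575) = (436749 + 43395)*(-834436) = 480144*(-834436) = -400649438784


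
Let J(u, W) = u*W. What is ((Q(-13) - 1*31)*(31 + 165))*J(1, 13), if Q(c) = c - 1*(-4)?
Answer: -101920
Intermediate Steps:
J(u, W) = W*u
Q(c) = 4 + c (Q(c) = c + 4 = 4 + c)
((Q(-13) - 1*31)*(31 + 165))*J(1, 13) = (((4 - 13) - 1*31)*(31 + 165))*(13*1) = ((-9 - 31)*196)*13 = -40*196*13 = -7840*13 = -101920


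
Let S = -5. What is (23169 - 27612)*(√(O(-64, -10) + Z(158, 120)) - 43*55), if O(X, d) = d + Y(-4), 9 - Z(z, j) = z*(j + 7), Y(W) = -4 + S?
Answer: 10507695 - 8886*I*√5019 ≈ 1.0508e+7 - 6.2953e+5*I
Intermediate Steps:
Y(W) = -9 (Y(W) = -4 - 5 = -9)
Z(z, j) = 9 - z*(7 + j) (Z(z, j) = 9 - z*(j + 7) = 9 - z*(7 + j))
O(X, d) = -9 + d (O(X, d) = d - 9 = -9 + d)
(23169 - 27612)*(√(O(-64, -10) + Z(158, 120)) - 43*55) = (23169 - 27612)*(√((-9 - 10) + (9 - 7*158 - 1*120*158)) - 43*55) = -4443*(√(-19 + (9 - 1106 - 18960)) - 2365) = -4443*(√(-19 - 20057) - 2365) = -4443*(√(-20076) - 2365) = -4443*(2*I*√5019 - 2365) = -4443*(-2365 + 2*I*√5019) = 10507695 - 8886*I*√5019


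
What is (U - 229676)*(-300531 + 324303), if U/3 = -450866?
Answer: -37613817528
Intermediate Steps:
U = -1352598 (U = 3*(-450866) = -1352598)
(U - 229676)*(-300531 + 324303) = (-1352598 - 229676)*(-300531 + 324303) = -1582274*23772 = -37613817528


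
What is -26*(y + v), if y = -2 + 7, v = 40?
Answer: -1170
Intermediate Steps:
y = 5
-26*(y + v) = -26*(5 + 40) = -26*45 = -1170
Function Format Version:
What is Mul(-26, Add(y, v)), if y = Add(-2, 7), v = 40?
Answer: -1170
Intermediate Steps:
y = 5
Mul(-26, Add(y, v)) = Mul(-26, Add(5, 40)) = Mul(-26, 45) = -1170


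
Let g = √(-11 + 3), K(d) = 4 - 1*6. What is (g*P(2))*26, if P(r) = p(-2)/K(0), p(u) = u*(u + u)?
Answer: -208*I*√2 ≈ -294.16*I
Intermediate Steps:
p(u) = 2*u² (p(u) = u*(2*u) = 2*u²)
K(d) = -2 (K(d) = 4 - 6 = -2)
g = 2*I*√2 (g = √(-8) = 2*I*√2 ≈ 2.8284*I)
P(r) = -4 (P(r) = (2*(-2)²)/(-2) = (2*4)*(-½) = 8*(-½) = -4)
(g*P(2))*26 = ((2*I*√2)*(-4))*26 = -8*I*√2*26 = -208*I*√2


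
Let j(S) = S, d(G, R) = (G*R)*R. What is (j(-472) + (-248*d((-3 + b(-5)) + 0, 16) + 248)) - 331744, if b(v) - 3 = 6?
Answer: -712896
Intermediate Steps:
b(v) = 9 (b(v) = 3 + 6 = 9)
d(G, R) = G*R**2
(j(-472) + (-248*d((-3 + b(-5)) + 0, 16) + 248)) - 331744 = (-472 + (-248*((-3 + 9) + 0)*16**2 + 248)) - 331744 = (-472 + (-248*(6 + 0)*256 + 248)) - 331744 = (-472 + (-1488*256 + 248)) - 331744 = (-472 + (-248*1536 + 248)) - 331744 = (-472 + (-380928 + 248)) - 331744 = (-472 - 380680) - 331744 = -381152 - 331744 = -712896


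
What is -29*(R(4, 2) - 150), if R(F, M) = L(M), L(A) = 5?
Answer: 4205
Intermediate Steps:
R(F, M) = 5
-29*(R(4, 2) - 150) = -29*(5 - 150) = -29*(-145) = 4205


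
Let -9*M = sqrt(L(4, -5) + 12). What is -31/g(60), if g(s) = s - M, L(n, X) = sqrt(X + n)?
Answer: -8786129616/17004712349 - 30132*I/17004712349 + 81353052*sqrt(12 + I)/85023561745 + 279*I*sqrt(12 + I)/85023561745 ≈ -0.51337 + 0.00013623*I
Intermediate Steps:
M = -sqrt(12 + I)/9 (M = -sqrt(sqrt(-5 + 4) + 12)/9 = -sqrt(sqrt(-1) + 12)/9 = -sqrt(I + 12)/9 = -sqrt(12 + I)/9 ≈ -0.38523 - 0.016024*I)
g(s) = s + sqrt(12 + I)/9 (g(s) = s - (-1)*sqrt(12 + I)/9 = s + sqrt(12 + I)/9)
-31/g(60) = -31/(60 + sqrt(12 + I)/9)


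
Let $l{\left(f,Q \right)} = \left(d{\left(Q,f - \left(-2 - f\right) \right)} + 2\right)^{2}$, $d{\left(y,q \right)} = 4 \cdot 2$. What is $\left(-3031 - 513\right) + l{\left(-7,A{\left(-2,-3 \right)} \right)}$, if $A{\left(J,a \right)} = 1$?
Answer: $-3444$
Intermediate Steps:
$d{\left(y,q \right)} = 8$
$l{\left(f,Q \right)} = 100$ ($l{\left(f,Q \right)} = \left(8 + 2\right)^{2} = 10^{2} = 100$)
$\left(-3031 - 513\right) + l{\left(-7,A{\left(-2,-3 \right)} \right)} = \left(-3031 - 513\right) + 100 = -3544 + 100 = -3444$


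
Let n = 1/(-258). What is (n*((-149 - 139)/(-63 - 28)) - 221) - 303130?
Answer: -1187012511/3913 ≈ -3.0335e+5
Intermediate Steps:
n = -1/258 ≈ -0.0038760
(n*((-149 - 139)/(-63 - 28)) - 221) - 303130 = (-(-149 - 139)/(258*(-63 - 28)) - 221) - 303130 = (-(-48)/(43*(-91)) - 221) - 303130 = (-(-48)*(-1)/(43*91) - 221) - 303130 = (-1/258*288/91 - 221) - 303130 = (-48/3913 - 221) - 303130 = -864821/3913 - 303130 = -1187012511/3913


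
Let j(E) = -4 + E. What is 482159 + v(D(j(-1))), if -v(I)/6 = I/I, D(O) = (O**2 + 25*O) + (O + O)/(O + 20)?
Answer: 482153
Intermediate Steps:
D(O) = O**2 + 25*O + 2*O/(20 + O) (D(O) = (O**2 + 25*O) + (2*O)/(20 + O) = (O**2 + 25*O) + 2*O/(20 + O) = O**2 + 25*O + 2*O/(20 + O))
v(I) = -6 (v(I) = -6*I/I = -6*1 = -6)
482159 + v(D(j(-1))) = 482159 - 6 = 482153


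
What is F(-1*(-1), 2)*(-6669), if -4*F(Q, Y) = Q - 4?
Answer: -20007/4 ≈ -5001.8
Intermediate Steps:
F(Q, Y) = 1 - Q/4 (F(Q, Y) = -(Q - 4)/4 = -(-4 + Q)/4 = 1 - Q/4)
F(-1*(-1), 2)*(-6669) = (1 - (-1)*(-1)/4)*(-6669) = (1 - 1/4*1)*(-6669) = (1 - 1/4)*(-6669) = (3/4)*(-6669) = -20007/4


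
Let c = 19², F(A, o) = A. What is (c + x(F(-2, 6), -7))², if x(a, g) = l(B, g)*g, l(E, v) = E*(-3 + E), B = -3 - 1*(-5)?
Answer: 140625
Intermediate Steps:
B = 2 (B = -3 + 5 = 2)
x(a, g) = -2*g (x(a, g) = (2*(-3 + 2))*g = (2*(-1))*g = -2*g)
c = 361
(c + x(F(-2, 6), -7))² = (361 - 2*(-7))² = (361 + 14)² = 375² = 140625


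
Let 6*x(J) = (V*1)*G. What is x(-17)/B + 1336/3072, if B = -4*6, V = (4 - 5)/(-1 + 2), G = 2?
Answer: 517/1152 ≈ 0.44878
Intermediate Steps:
V = -1 (V = -1/1 = -1*1 = -1)
B = -24
x(J) = -⅓ (x(J) = (-1*1*2)/6 = (-1*2)/6 = (⅙)*(-2) = -⅓)
x(-17)/B + 1336/3072 = -⅓/(-24) + 1336/3072 = -⅓*(-1/24) + 1336*(1/3072) = 1/72 + 167/384 = 517/1152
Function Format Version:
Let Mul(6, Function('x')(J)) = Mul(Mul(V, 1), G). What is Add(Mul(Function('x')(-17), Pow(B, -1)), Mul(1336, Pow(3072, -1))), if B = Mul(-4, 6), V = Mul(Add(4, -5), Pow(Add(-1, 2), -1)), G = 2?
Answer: Rational(517, 1152) ≈ 0.44878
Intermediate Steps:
V = -1 (V = Mul(-1, Pow(1, -1)) = Mul(-1, 1) = -1)
B = -24
Function('x')(J) = Rational(-1, 3) (Function('x')(J) = Mul(Rational(1, 6), Mul(Mul(-1, 1), 2)) = Mul(Rational(1, 6), Mul(-1, 2)) = Mul(Rational(1, 6), -2) = Rational(-1, 3))
Add(Mul(Function('x')(-17), Pow(B, -1)), Mul(1336, Pow(3072, -1))) = Add(Mul(Rational(-1, 3), Pow(-24, -1)), Mul(1336, Pow(3072, -1))) = Add(Mul(Rational(-1, 3), Rational(-1, 24)), Mul(1336, Rational(1, 3072))) = Add(Rational(1, 72), Rational(167, 384)) = Rational(517, 1152)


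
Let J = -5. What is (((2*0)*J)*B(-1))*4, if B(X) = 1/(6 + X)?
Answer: 0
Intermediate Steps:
(((2*0)*J)*B(-1))*4 = (((2*0)*(-5))/(6 - 1))*4 = ((0*(-5))/5)*4 = (0*(⅕))*4 = 0*4 = 0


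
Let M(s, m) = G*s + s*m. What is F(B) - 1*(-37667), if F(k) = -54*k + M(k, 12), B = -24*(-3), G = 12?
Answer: 35507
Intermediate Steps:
M(s, m) = 12*s + m*s (M(s, m) = 12*s + s*m = 12*s + m*s)
B = 72
F(k) = -30*k (F(k) = -54*k + k*(12 + 12) = -54*k + k*24 = -54*k + 24*k = -30*k)
F(B) - 1*(-37667) = -30*72 - 1*(-37667) = -2160 + 37667 = 35507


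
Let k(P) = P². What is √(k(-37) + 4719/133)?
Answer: 2*√6210967/133 ≈ 37.476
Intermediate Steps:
√(k(-37) + 4719/133) = √((-37)² + 4719/133) = √(1369 + 4719*(1/133)) = √(1369 + 4719/133) = √(186796/133) = 2*√6210967/133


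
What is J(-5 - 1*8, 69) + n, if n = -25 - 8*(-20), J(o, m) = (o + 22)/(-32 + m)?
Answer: 5004/37 ≈ 135.24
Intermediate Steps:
J(o, m) = (22 + o)/(-32 + m)
n = 135 (n = -25 + 160 = 135)
J(-5 - 1*8, 69) + n = (22 + (-5 - 1*8))/(-32 + 69) + 135 = (22 + (-5 - 8))/37 + 135 = (22 - 13)/37 + 135 = (1/37)*9 + 135 = 9/37 + 135 = 5004/37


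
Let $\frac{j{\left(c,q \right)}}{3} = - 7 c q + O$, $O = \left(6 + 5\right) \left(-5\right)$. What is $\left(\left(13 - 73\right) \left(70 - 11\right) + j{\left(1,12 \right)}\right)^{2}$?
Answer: $15657849$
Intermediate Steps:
$O = -55$ ($O = 11 \left(-5\right) = -55$)
$j{\left(c,q \right)} = -165 - 21 c q$ ($j{\left(c,q \right)} = 3 \left(- 7 c q - 55\right) = 3 \left(-55 - 7 c q\right) = -165 - 21 c q$)
$\left(\left(13 - 73\right) \left(70 - 11\right) + j{\left(1,12 \right)}\right)^{2} = \left(\left(13 - 73\right) \left(70 - 11\right) - \left(165 + 21 \cdot 12\right)\right)^{2} = \left(\left(-60\right) 59 - 417\right)^{2} = \left(-3540 - 417\right)^{2} = \left(-3957\right)^{2} = 15657849$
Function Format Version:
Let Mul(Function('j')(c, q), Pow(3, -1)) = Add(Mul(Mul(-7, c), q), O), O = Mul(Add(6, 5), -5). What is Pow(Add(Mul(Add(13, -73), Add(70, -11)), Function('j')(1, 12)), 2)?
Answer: 15657849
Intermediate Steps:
O = -55 (O = Mul(11, -5) = -55)
Function('j')(c, q) = Add(-165, Mul(-21, c, q)) (Function('j')(c, q) = Mul(3, Add(Mul(Mul(-7, c), q), -55)) = Mul(3, Add(Mul(-7, c, q), -55)) = Mul(3, Add(-55, Mul(-7, c, q))) = Add(-165, Mul(-21, c, q)))
Pow(Add(Mul(Add(13, -73), Add(70, -11)), Function('j')(1, 12)), 2) = Pow(Add(Mul(Add(13, -73), Add(70, -11)), Add(-165, Mul(-21, 1, 12))), 2) = Pow(Add(Mul(-60, 59), Add(-165, -252)), 2) = Pow(Add(-3540, -417), 2) = Pow(-3957, 2) = 15657849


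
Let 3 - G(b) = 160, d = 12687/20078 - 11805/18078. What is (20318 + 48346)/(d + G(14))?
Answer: -1038457410324/2374748683 ≈ -437.29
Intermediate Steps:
d = -638767/30247507 (d = 12687*(1/20078) - 11805*1/18078 = 12687/20078 - 3935/6026 = -638767/30247507 ≈ -0.021118)
G(b) = -157 (G(b) = 3 - 1*160 = 3 - 160 = -157)
(20318 + 48346)/(d + G(14)) = (20318 + 48346)/(-638767/30247507 - 157) = 68664/(-4749497366/30247507) = 68664*(-30247507/4749497366) = -1038457410324/2374748683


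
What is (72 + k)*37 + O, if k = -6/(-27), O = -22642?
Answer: -179728/9 ≈ -19970.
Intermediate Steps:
k = 2/9 (k = -6*(-1/27) = 2/9 ≈ 0.22222)
(72 + k)*37 + O = (72 + 2/9)*37 - 22642 = (650/9)*37 - 22642 = 24050/9 - 22642 = -179728/9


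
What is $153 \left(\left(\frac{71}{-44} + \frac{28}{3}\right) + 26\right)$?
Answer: $\frac{227001}{44} \approx 5159.1$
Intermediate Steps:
$153 \left(\left(\frac{71}{-44} + \frac{28}{3}\right) + 26\right) = 153 \left(\left(71 \left(- \frac{1}{44}\right) + 28 \cdot \frac{1}{3}\right) + 26\right) = 153 \left(\left(- \frac{71}{44} + \frac{28}{3}\right) + 26\right) = 153 \left(\frac{1019}{132} + 26\right) = 153 \cdot \frac{4451}{132} = \frac{227001}{44}$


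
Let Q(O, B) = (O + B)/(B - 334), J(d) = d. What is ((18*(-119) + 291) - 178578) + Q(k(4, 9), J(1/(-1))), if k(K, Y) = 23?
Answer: -60443737/335 ≈ -1.8043e+5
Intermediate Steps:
Q(O, B) = (B + O)/(-334 + B)
((18*(-119) + 291) - 178578) + Q(k(4, 9), J(1/(-1))) = ((18*(-119) + 291) - 178578) + (1/(-1) + 23)/(-334 + 1/(-1)) = ((-2142 + 291) - 178578) + (-1 + 23)/(-334 - 1) = (-1851 - 178578) + 22/(-335) = -180429 - 1/335*22 = -180429 - 22/335 = -60443737/335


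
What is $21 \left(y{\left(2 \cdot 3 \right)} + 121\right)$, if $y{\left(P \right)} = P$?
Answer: $2667$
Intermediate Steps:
$21 \left(y{\left(2 \cdot 3 \right)} + 121\right) = 21 \left(2 \cdot 3 + 121\right) = 21 \left(6 + 121\right) = 21 \cdot 127 = 2667$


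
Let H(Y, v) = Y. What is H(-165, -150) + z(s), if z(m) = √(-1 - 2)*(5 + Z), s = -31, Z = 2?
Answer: -165 + 7*I*√3 ≈ -165.0 + 12.124*I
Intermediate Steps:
z(m) = 7*I*√3 (z(m) = √(-1 - 2)*(5 + 2) = √(-3)*7 = (I*√3)*7 = 7*I*√3)
H(-165, -150) + z(s) = -165 + 7*I*√3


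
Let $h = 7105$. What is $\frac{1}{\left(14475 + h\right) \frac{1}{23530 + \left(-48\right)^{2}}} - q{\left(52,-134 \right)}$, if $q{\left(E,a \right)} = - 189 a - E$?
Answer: $- \frac{272693543}{10790} \approx -25273.0$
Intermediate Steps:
$q{\left(E,a \right)} = - E - 189 a$
$\frac{1}{\left(14475 + h\right) \frac{1}{23530 + \left(-48\right)^{2}}} - q{\left(52,-134 \right)} = \frac{1}{\left(14475 + 7105\right) \frac{1}{23530 + \left(-48\right)^{2}}} - \left(\left(-1\right) 52 - -25326\right) = \frac{1}{21580 \frac{1}{23530 + 2304}} - \left(-52 + 25326\right) = \frac{1}{21580 \cdot \frac{1}{25834}} - 25274 = \frac{1}{\frac{10790}{12917}} - 25274 = \frac{12917}{10790} - 25274 = - \frac{272693543}{10790}$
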